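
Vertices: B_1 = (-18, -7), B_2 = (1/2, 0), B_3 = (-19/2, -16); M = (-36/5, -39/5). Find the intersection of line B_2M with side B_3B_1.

(-37/3, -13)

Barycentric coordinates of M with respect to B_1B_2B_3: (1/5, 2/5, 2/5).
On side B_3B_1 the B_2-coordinate is zero; dropping M's B_2-weight 2/5 and renormalizing the remaining 2/5 : 1/5 gives weights 2/3, 1/3 on B_3, B_1.
N = (2/3)·(-19/2, -16) + (1/3)·(-18, -7) = (-37/3, -13).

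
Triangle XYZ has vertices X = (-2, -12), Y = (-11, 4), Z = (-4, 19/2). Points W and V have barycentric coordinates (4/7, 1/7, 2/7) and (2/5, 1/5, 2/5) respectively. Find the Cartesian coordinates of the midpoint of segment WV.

Barycentric coordinates of the midpoint are the average: (17/35, 6/35, 12/35).
Converting: (17/35)·X + (6/35)·Y + (12/35)·Z = (-148/35, -66/35).

(-148/35, -66/35)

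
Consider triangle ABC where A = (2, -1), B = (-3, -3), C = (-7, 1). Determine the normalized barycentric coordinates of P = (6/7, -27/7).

(3/7, 1, -3/7)

Signed area of the reference triangle: [ABC] = ½·(2·(-3−1) + (-3)·(1−(-1)) + (-7)·(-1−(-3))) = ½·(-8 − 6 − 14) = -14.
[PBC] = ½·((6/7)·(-3−1) + (-3)·(1−(-27/7)) + (-7)·(-27/7−(-3))) = ½·(-24/7 − 102/7 + 6) = -6, so the A-coordinate is (-6)/(-14) = 3/7.
[APC] = ½·(2·(-27/7−1) + (6/7)·(1−(-1)) + (-7)·(-1−(-27/7))) = ½·(-68/7 + 12/7 − 20) = -14, so the B-coordinate is 1.
[ABP] = ½·(2·(-3−(-27/7)) + (-3)·(-27/7−(-1)) + (6/7)·(-1−(-3))) = ½·(12/7 + 60/7 + 12/7) = 6, so the C-coordinate is -3/7.
Check: 3/7 + 1 − 3/7 = 1.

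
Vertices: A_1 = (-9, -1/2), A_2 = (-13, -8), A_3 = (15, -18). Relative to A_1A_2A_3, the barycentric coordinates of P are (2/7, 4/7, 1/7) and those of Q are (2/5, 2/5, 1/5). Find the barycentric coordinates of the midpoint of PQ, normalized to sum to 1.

(12/35, 17/35, 6/35)

Since both coordinate triples sum to 1, the midpoint's barycentrics are the componentwise average.
(2/7+2/5)/2 = 12/35; similarly 17/35 and 6/35.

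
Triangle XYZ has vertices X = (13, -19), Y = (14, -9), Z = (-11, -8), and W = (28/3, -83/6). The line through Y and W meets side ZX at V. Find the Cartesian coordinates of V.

Barycentric coordinates of W with respect to XYZ: (1/2, 1/3, 1/6).
On side ZX the Y-coordinate is zero; dropping W's Y-weight 1/3 and renormalizing the remaining 1/6 : 1/2 gives weights 1/4, 3/4 on Z, X.
V = (1/4)·(-11, -8) + (3/4)·(13, -19) = (7, -65/4).

(7, -65/4)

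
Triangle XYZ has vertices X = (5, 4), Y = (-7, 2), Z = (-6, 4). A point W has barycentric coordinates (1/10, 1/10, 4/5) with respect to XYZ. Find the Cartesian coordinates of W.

W = (1/10)·X + (1/10)·Y + (4/5)·Z.
x-coordinate: (1/10)·5 + (1/10)·(-7) + (4/5)·(-6) = -5.
y-coordinate: (1/10)·4 + (1/10)·2 + (4/5)·4 = 19/5.

(-5, 19/5)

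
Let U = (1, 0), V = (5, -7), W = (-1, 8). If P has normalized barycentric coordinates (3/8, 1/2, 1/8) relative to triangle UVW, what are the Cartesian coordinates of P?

(11/4, -5/2)

P = (3/8)·U + (1/2)·V + (1/8)·W.
x-coordinate: (3/8)·1 + (1/2)·5 + (1/8)·(-1) = 11/4.
y-coordinate: (3/8)·0 + (1/2)·(-7) + (1/8)·8 = -5/2.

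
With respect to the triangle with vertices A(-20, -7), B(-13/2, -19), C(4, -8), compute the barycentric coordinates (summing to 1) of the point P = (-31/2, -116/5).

(1/5, 7/5, -3/5)

Signed area of the reference triangle: [ABC] = ½·((-20)·(-19−(-8)) + (-13/2)·(-8−(-7)) + 4·(-7−(-19))) = ½·(220 + 13/2 + 48) = 549/4.
[PBC] = ½·((-31/2)·(-19−(-8)) + (-13/2)·(-8−(-116/5)) + 4·(-116/5−(-19))) = ½·(341/2 − 494/5 − 84/5) = 549/20, so the A-coordinate is (549/20)/(549/4) = 1/5.
[APC] = ½·((-20)·(-116/5−(-8)) + (-31/2)·(-8−(-7)) + 4·(-7−(-116/5))) = ½·(304 + 31/2 + 324/5) = 3843/20, so the B-coordinate is 7/5.
[ABP] = ½·((-20)·(-19−(-116/5)) + (-13/2)·(-116/5−(-7)) + (-31/2)·(-7−(-19))) = ½·(-84 + 1053/10 − 186) = -1647/20, so the C-coordinate is -3/5.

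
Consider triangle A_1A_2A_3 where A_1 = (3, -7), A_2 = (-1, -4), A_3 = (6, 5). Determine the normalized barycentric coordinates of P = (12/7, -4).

(3/7, 3/7, 1/7)

Signed area of the reference triangle: [A_1A_2A_3] = ½·(3·(-4−5) + (-1)·(5−(-7)) + 6·(-7−(-4))) = ½·(-27 − 12 − 18) = -57/2.
[PA_2A_3] = ½·((12/7)·(-4−5) + (-1)·(5−(-4)) + 6·(-4−(-4))) = ½·(-108/7 − 9 + 0) = -171/14, so the A_1-coordinate is (-171/14)/(-57/2) = 3/7.
[A_1PA_3] = ½·(3·(-4−5) + (12/7)·(5−(-7)) + 6·(-7−(-4))) = ½·(-27 + 144/7 − 18) = -171/14, so the A_2-coordinate is 3/7.
[A_1A_2P] = ½·(3·(-4−(-4)) + (-1)·(-4−(-7)) + (12/7)·(-7−(-4))) = ½·(0 − 3 − 36/7) = -57/14, so the A_3-coordinate is 1/7.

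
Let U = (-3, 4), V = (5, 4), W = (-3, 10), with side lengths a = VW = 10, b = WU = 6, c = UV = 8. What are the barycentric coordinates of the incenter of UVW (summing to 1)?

(5/12, 1/4, 1/3)

The incenter has barycentric coordinates proportional to the opposite side lengths: (10 : 6 : 8).
Normalizing by 10+6+8 = 24 gives (5/12, 1/4, 1/3).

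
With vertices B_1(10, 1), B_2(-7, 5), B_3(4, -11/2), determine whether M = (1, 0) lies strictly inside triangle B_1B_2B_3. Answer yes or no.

Barycentric coordinates of M: (58/269, 105/269, 106/269).
The three coordinates are positive, positive, positive; a point is interior exactly when all three are positive.

yes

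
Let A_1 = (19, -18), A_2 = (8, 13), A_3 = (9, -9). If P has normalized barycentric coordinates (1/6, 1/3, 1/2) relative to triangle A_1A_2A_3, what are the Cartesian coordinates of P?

P = (1/6)·A_1 + (1/3)·A_2 + (1/2)·A_3.
x-coordinate: (1/6)·19 + (1/3)·8 + (1/2)·9 = 31/3.
y-coordinate: (1/6)·(-18) + (1/3)·13 + (1/2)·(-9) = -19/6.

(31/3, -19/6)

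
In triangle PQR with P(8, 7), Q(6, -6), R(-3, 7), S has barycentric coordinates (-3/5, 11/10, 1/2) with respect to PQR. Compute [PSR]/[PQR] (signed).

The signed ratio [PSR]/[PQR] equals the barycentric coordinate of S at vertex Q, which is 11/10.

11/10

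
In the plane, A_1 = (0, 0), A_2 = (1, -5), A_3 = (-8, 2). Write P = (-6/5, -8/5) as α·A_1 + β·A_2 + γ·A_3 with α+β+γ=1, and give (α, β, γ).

Signed area of the reference triangle: [A_1A_2A_3] = ½·(0·(-5−2) + 1·(2−0) + (-8)·(0−(-5))) = ½·(0 + 2 − 40) = -19.
[PA_2A_3] = ½·((-6/5)·(-5−2) + 1·(2−(-8/5)) + (-8)·(-8/5−(-5))) = ½·(42/5 + 18/5 − 136/5) = -38/5, so the A_1-coordinate is (-38/5)/(-19) = 2/5.
[A_1PA_3] = ½·(0·(-8/5−2) + (-6/5)·(2−0) + (-8)·(0−(-8/5))) = ½·(0 − 12/5 − 64/5) = -38/5, so the A_2-coordinate is 2/5.
[A_1A_2P] = ½·(0·(-5−(-8/5)) + 1·(-8/5−0) + (-6/5)·(0−(-5))) = ½·(0 − 8/5 − 6) = -19/5, so the A_3-coordinate is 1/5.

(2/5, 2/5, 1/5)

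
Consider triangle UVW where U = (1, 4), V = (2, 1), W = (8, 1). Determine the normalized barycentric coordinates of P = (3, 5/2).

(1/2, 1/4, 1/4)

Signed area of the reference triangle: [UVW] = ½·(1·(1−1) + 2·(1−4) + 8·(4−1)) = ½·(0 − 6 + 24) = 9.
[PVW] = ½·(3·(1−1) + 2·(1−(5/2)) + 8·(5/2−1)) = ½·(0 − 3 + 12) = 9/2, so the U-coordinate is (9/2)/9 = 1/2.
[UPW] = ½·(1·(5/2−1) + 3·(1−4) + 8·(4−(5/2))) = ½·(3/2 − 9 + 12) = 9/4, so the V-coordinate is 1/4.
[UVP] = ½·(1·(1−(5/2)) + 2·(5/2−4) + 3·(4−1)) = ½·(-3/2 − 3 + 9) = 9/4, so the W-coordinate is 1/4.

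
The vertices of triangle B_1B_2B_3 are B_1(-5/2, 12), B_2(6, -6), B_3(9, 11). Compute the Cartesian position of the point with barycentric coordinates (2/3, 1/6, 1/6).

(5/6, 53/6)

M = (2/3)·B_1 + (1/6)·B_2 + (1/6)·B_3.
x-coordinate: (2/3)·(-5/2) + (1/6)·6 + (1/6)·9 = 5/6.
y-coordinate: (2/3)·12 + (1/6)·(-6) + (1/6)·11 = 53/6.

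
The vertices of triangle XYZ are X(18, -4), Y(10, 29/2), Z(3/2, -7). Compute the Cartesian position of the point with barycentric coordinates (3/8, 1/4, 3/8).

W = (3/8)·X + (1/4)·Y + (3/8)·Z.
x-coordinate: (3/8)·18 + (1/4)·10 + (3/8)·(3/2) = 157/16.
y-coordinate: (3/8)·(-4) + (1/4)·(29/2) + (3/8)·(-7) = -1/2.

(157/16, -1/2)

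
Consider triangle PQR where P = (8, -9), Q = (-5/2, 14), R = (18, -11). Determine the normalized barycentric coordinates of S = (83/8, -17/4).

(1/4, 1/4, 1/2)

Signed area of the reference triangle: [PQR] = ½·(8·(14−(-11)) + (-5/2)·(-11−(-9)) + 18·(-9−14)) = ½·(200 + 5 − 414) = -209/2.
[SQR] = ½·((83/8)·(14−(-11)) + (-5/2)·(-11−(-17/4)) + 18·(-17/4−14)) = ½·(2075/8 + 135/8 − 657/2) = -209/8, so the P-coordinate is (-209/8)/(-209/2) = 1/4.
[PSR] = ½·(8·(-17/4−(-11)) + (83/8)·(-11−(-9)) + 18·(-9−(-17/4))) = ½·(54 − 83/4 − 171/2) = -209/8, so the Q-coordinate is 1/4.
[PQS] = ½·(8·(14−(-17/4)) + (-5/2)·(-17/4−(-9)) + (83/8)·(-9−14)) = ½·(146 − 95/8 − 1909/8) = -209/4, so the R-coordinate is 1/2.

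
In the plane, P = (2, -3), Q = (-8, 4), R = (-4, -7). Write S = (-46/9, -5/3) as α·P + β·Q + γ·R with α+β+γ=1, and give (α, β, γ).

Signed area of the reference triangle: [PQR] = ½·(2·(4−(-7)) + (-8)·(-7−(-3)) + (-4)·(-3−4)) = ½·(22 + 32 + 28) = 41.
[SQR] = ½·((-46/9)·(4−(-7)) + (-8)·(-7−(-5/3)) + (-4)·(-5/3−4)) = ½·(-506/9 + 128/3 + 68/3) = 41/9, so the P-coordinate is (41/9)/41 = 1/9.
[PSR] = ½·(2·(-5/3−(-7)) + (-46/9)·(-7−(-3)) + (-4)·(-3−(-5/3))) = ½·(32/3 + 184/9 + 16/3) = 164/9, so the Q-coordinate is 4/9.
[PQS] = ½·(2·(4−(-5/3)) + (-8)·(-5/3−(-3)) + (-46/9)·(-3−4)) = ½·(34/3 − 32/3 + 322/9) = 164/9, so the R-coordinate is 4/9.

(1/9, 4/9, 4/9)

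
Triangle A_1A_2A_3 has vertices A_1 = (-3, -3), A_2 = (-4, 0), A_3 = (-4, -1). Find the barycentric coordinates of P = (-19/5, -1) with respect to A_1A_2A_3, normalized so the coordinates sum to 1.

Signed area of the reference triangle: [A_1A_2A_3] = ½·((-3)·(0−(-1)) + (-4)·(-1−(-3)) + (-4)·(-3−0)) = ½·(-3 − 8 + 12) = 1/2.
[PA_2A_3] = ½·((-19/5)·(0−(-1)) + (-4)·(-1−(-1)) + (-4)·(-1−0)) = ½·(-19/5 + 0 + 4) = 1/10, so the A_1-coordinate is (1/10)/(1/2) = 1/5.
[A_1PA_3] = ½·((-3)·(-1−(-1)) + (-19/5)·(-1−(-3)) + (-4)·(-3−(-1))) = ½·(0 − 38/5 + 8) = 1/5, so the A_2-coordinate is 2/5.
[A_1A_2P] = ½·((-3)·(0−(-1)) + (-4)·(-1−(-3)) + (-19/5)·(-3−0)) = ½·(-3 − 8 + 57/5) = 1/5, so the A_3-coordinate is 2/5.
Check: 1/5 + 2/5 + 2/5 = 1.

(1/5, 2/5, 2/5)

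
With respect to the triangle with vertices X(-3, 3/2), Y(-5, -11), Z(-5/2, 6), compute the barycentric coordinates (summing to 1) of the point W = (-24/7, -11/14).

(3/7, 2/7, 2/7)

Signed area of the reference triangle: [XYZ] = ½·((-3)·(-11−6) + (-5)·(6−(3/2)) + (-5/2)·(3/2−(-11))) = ½·(51 − 45/2 − 125/4) = -11/8.
[WYZ] = ½·((-24/7)·(-11−6) + (-5)·(6−(-11/14)) + (-5/2)·(-11/14−(-11))) = ½·(408/7 − 475/14 − 715/28) = -33/56, so the X-coordinate is (-33/56)/(-11/8) = 3/7.
[XWZ] = ½·((-3)·(-11/14−6) + (-24/7)·(6−(3/2)) + (-5/2)·(3/2−(-11/14))) = ½·(285/14 − 108/7 − 40/7) = -11/28, so the Y-coordinate is 2/7.
[XYW] = ½·((-3)·(-11−(-11/14)) + (-5)·(-11/14−(3/2)) + (-24/7)·(3/2−(-11))) = ½·(429/14 + 80/7 − 300/7) = -11/28, so the Z-coordinate is 2/7.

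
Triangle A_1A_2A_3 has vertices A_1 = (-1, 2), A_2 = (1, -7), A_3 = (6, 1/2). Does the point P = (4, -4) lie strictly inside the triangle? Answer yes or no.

Barycentric coordinates of P: (-1/8, 23/40, 11/20).
The three coordinates are negative, positive, positive; a point is interior exactly when all three are positive.

no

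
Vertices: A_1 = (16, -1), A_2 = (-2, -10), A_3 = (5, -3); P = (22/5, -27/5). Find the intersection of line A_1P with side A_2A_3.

Barycentric coordinates of P with respect to A_1A_2A_3: (1/5, 2/5, 2/5).
On side A_2A_3 the A_1-coordinate is zero; dropping P's A_1-weight 1/5 and renormalizing the remaining 2/5 : 2/5 gives weights 1/2, 1/2 on A_2, A_3.
Q = (1/2)·(-2, -10) + (1/2)·(5, -3) = (3/2, -13/2).

(3/2, -13/2)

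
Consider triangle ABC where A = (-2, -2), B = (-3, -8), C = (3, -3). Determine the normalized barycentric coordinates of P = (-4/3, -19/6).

Signed area of the reference triangle: [ABC] = ½·((-2)·(-8−(-3)) + (-3)·(-3−(-2)) + 3·(-2−(-8))) = ½·(10 + 3 + 18) = 31/2.
[PBC] = ½·((-4/3)·(-8−(-3)) + (-3)·(-3−(-19/6)) + 3·(-19/6−(-8))) = ½·(20/3 − 1/2 + 29/2) = 31/3, so the A-coordinate is (31/3)/(31/2) = 2/3.
[APC] = ½·((-2)·(-19/6−(-3)) + (-4/3)·(-3−(-2)) + 3·(-2−(-19/6))) = ½·(1/3 + 4/3 + 7/2) = 31/12, so the B-coordinate is 1/6.
[ABP] = ½·((-2)·(-8−(-19/6)) + (-3)·(-19/6−(-2)) + (-4/3)·(-2−(-8))) = ½·(29/3 + 7/2 − 8) = 31/12, so the C-coordinate is 1/6.

(2/3, 1/6, 1/6)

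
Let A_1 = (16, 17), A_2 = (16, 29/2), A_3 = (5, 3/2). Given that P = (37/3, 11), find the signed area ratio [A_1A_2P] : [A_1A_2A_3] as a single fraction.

1/3

[A_1A_2A_3] = ½·(16·(29/2−(3/2)) + 16·(3/2−17) + 5·(17−(29/2))) = ½·(208 − 248 + 25/2) = -55/4.
[A_1A_2P] = ½·(16·(29/2−11) + 16·(11−17) + (37/3)·(17−(29/2))) = ½·(56 − 96 + 185/6) = -55/12, so the ratio is (-55/12)/(-55/4) = 1/3.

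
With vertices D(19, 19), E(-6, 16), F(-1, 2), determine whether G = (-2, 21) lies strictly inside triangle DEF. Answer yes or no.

Barycentric coordinates of G: (81/365, 397/365, -113/365).
The three coordinates are positive, positive, negative; a point is interior exactly when all three are positive.

no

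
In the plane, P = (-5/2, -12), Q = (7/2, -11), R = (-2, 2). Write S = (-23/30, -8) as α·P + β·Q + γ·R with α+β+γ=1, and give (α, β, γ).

(7/15, 4/15, 4/15)

Signed area of the reference triangle: [PQR] = ½·((-5/2)·(-11−2) + (7/2)·(2−(-12)) + (-2)·(-12−(-11))) = ½·(65/2 + 49 + 2) = 167/4.
[SQR] = ½·((-23/30)·(-11−2) + (7/2)·(2−(-8)) + (-2)·(-8−(-11))) = ½·(299/30 + 35 − 6) = 1169/60, so the P-coordinate is (1169/60)/(167/4) = 7/15.
[PSR] = ½·((-5/2)·(-8−2) + (-23/30)·(2−(-12)) + (-2)·(-12−(-8))) = ½·(25 − 161/15 + 8) = 167/15, so the Q-coordinate is 4/15.
[PQS] = ½·((-5/2)·(-11−(-8)) + (7/2)·(-8−(-12)) + (-23/30)·(-12−(-11))) = ½·(15/2 + 14 + 23/30) = 167/15, so the R-coordinate is 4/15.
Check: 7/15 + 4/15 + 4/15 = 1.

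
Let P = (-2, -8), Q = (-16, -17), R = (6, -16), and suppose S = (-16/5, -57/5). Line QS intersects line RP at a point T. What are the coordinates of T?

(0, -10)

Barycentric coordinates of S with respect to PQR: (3/5, 1/5, 1/5).
On side RP the Q-coordinate is zero; dropping S's Q-weight 1/5 and renormalizing the remaining 1/5 : 3/5 gives weights 1/4, 3/4 on R, P.
T = (1/4)·(6, -16) + (3/4)·(-2, -8) = (0, -10).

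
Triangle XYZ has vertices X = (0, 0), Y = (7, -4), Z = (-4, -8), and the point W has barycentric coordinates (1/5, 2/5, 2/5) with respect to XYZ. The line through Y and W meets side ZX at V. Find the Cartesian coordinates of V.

(-8/3, -16/3)

Line YW meets ZX where the Y-coordinate vanishes; zeroing W's Y-weight and renormalizing leaves Z, X-weights 2/5 : 1/5 → (2/3, 1/3).
So V = (2/3)·Z + (1/3)·X = (-8/3, -16/3).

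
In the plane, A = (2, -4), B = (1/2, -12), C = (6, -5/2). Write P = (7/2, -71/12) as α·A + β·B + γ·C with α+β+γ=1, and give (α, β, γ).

(1/6, 1/3, 1/2)

Signed area of the reference triangle: [ABC] = ½·(2·(-12−(-5/2)) + (1/2)·(-5/2−(-4)) + 6·(-4−(-12))) = ½·(-19 + 3/4 + 48) = 119/8.
[PBC] = ½·((7/2)·(-12−(-5/2)) + (1/2)·(-5/2−(-71/12)) + 6·(-71/12−(-12))) = ½·(-133/4 + 41/24 + 73/2) = 119/48, so the A-coordinate is (119/48)/(119/8) = 1/6.
[APC] = ½·(2·(-71/12−(-5/2)) + (7/2)·(-5/2−(-4)) + 6·(-4−(-71/12))) = ½·(-41/6 + 21/4 + 23/2) = 119/24, so the B-coordinate is 1/3.
[ABP] = ½·(2·(-12−(-71/12)) + (1/2)·(-71/12−(-4)) + (7/2)·(-4−(-12))) = ½·(-73/6 − 23/24 + 28) = 119/16, so the C-coordinate is 1/2.
Check: 1/6 + 1/3 + 1/2 = 1.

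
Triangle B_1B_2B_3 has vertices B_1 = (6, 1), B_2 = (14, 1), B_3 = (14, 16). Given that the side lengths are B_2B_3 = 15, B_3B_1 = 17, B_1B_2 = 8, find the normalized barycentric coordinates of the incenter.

(3/8, 17/40, 1/5)

The incenter has barycentric coordinates proportional to the opposite side lengths: (15 : 17 : 8).
Normalizing by 15+17+8 = 40 gives (3/8, 17/40, 1/5).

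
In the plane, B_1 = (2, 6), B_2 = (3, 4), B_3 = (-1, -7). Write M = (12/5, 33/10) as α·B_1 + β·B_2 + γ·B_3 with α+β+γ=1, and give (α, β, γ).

(1/5, 7/10, 1/10)

Signed area of the reference triangle: [B_1B_2B_3] = ½·(2·(4−(-7)) + 3·(-7−6) + (-1)·(6−4)) = ½·(22 − 39 − 2) = -19/2.
[MB_2B_3] = ½·((12/5)·(4−(-7)) + 3·(-7−(33/10)) + (-1)·(33/10−4)) = ½·(132/5 − 309/10 + 7/10) = -19/10, so the B_1-coordinate is (-19/10)/(-19/2) = 1/5.
[B_1MB_3] = ½·(2·(33/10−(-7)) + (12/5)·(-7−6) + (-1)·(6−(33/10))) = ½·(103/5 − 156/5 − 27/10) = -133/20, so the B_2-coordinate is 7/10.
[B_1B_2M] = ½·(2·(4−(33/10)) + 3·(33/10−6) + (12/5)·(6−4)) = ½·(7/5 − 81/10 + 24/5) = -19/20, so the B_3-coordinate is 1/10.
Check: 1/5 + 7/10 + 1/10 = 1.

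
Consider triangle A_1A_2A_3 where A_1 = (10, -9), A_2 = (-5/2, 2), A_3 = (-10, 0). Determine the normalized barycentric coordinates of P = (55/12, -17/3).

Signed area of the reference triangle: [A_1A_2A_3] = ½·(10·(2−0) + (-5/2)·(0−(-9)) + (-10)·(-9−2)) = ½·(20 − 45/2 + 110) = 215/4.
[PA_2A_3] = ½·((55/12)·(2−0) + (-5/2)·(0−(-17/3)) + (-10)·(-17/3−2)) = ½·(55/6 − 85/6 + 230/3) = 215/6, so the A_1-coordinate is (215/6)/(215/4) = 2/3.
[A_1PA_3] = ½·(10·(-17/3−0) + (55/12)·(0−(-9)) + (-10)·(-9−(-17/3))) = ½·(-170/3 + 165/4 + 100/3) = 215/24, so the A_2-coordinate is 1/6.
[A_1A_2P] = ½·(10·(2−(-17/3)) + (-5/2)·(-17/3−(-9)) + (55/12)·(-9−2)) = ½·(230/3 − 25/3 − 605/12) = 215/24, so the A_3-coordinate is 1/6.

(2/3, 1/6, 1/6)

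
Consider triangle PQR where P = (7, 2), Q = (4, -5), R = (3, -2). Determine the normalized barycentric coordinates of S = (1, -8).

Signed area of the reference triangle: [PQR] = ½·(7·(-5−(-2)) + 4·(-2−2) + 3·(2−(-5))) = ½·(-21 − 16 + 21) = -8.
[SQR] = ½·(1·(-5−(-2)) + 4·(-2−(-8)) + 3·(-8−(-5))) = ½·(-3 + 24 − 9) = 6, so the P-coordinate is 6/(-8) = -3/4.
[PSR] = ½·(7·(-8−(-2)) + 1·(-2−2) + 3·(2−(-8))) = ½·(-42 − 4 + 30) = -8, so the Q-coordinate is 1.
[PQS] = ½·(7·(-5−(-8)) + 4·(-8−2) + 1·(2−(-5))) = ½·(21 − 40 + 7) = -6, so the R-coordinate is 3/4.

(-3/4, 1, 3/4)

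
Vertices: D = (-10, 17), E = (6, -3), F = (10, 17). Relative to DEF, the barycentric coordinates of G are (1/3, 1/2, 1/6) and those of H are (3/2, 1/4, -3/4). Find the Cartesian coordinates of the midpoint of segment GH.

Barycentric coordinates of the midpoint are the average: (11/12, 3/8, -7/24).
Converting: (11/12)·D + (3/8)·E + (-7/24)·F = (-59/6, 19/2).

(-59/6, 19/2)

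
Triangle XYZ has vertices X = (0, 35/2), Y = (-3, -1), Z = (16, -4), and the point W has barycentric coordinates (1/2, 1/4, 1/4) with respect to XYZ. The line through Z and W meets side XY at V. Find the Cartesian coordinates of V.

Line ZW meets XY where the Z-coordinate vanishes; zeroing W's Z-weight and renormalizing leaves X, Y-weights 1/2 : 1/4 → (2/3, 1/3).
So V = (2/3)·X + (1/3)·Y = (-1, 34/3).

(-1, 34/3)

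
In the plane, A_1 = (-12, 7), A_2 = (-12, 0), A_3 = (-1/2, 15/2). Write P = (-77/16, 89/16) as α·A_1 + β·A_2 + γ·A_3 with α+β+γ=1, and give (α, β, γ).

Signed area of the reference triangle: [A_1A_2A_3] = ½·((-12)·(0−(15/2)) + (-12)·(15/2−7) + (-1/2)·(7−0)) = ½·(90 − 6 − 7/2) = 161/4.
[PA_2A_3] = ½·((-77/16)·(0−(15/2)) + (-12)·(15/2−(89/16)) + (-1/2)·(89/16−0)) = ½·(1155/32 − 93/4 − 89/32) = 161/32, so the A_1-coordinate is (161/32)/(161/4) = 1/8.
[A_1PA_3] = ½·((-12)·(89/16−(15/2)) + (-77/16)·(15/2−7) + (-1/2)·(7−(89/16))) = ½·(93/4 − 77/32 − 23/32) = 161/16, so the A_2-coordinate is 1/4.
[A_1A_2P] = ½·((-12)·(0−(89/16)) + (-12)·(89/16−7) + (-77/16)·(7−0)) = ½·(267/4 + 69/4 − 539/16) = 805/32, so the A_3-coordinate is 5/8.

(1/8, 1/4, 5/8)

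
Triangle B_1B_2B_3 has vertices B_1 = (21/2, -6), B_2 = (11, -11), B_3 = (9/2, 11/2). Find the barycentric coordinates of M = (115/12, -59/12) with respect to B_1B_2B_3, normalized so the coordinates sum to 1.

(2/3, 1/6, 1/6)

Signed area of the reference triangle: [B_1B_2B_3] = ½·((21/2)·(-11−(11/2)) + 11·(11/2−(-6)) + (9/2)·(-6−(-11))) = ½·(-693/4 + 253/2 + 45/2) = -97/8.
[MB_2B_3] = ½·((115/12)·(-11−(11/2)) + 11·(11/2−(-59/12)) + (9/2)·(-59/12−(-11))) = ½·(-1265/8 + 1375/12 + 219/8) = -97/12, so the B_1-coordinate is (-97/12)/(-97/8) = 2/3.
[B_1MB_3] = ½·((21/2)·(-59/12−(11/2)) + (115/12)·(11/2−(-6)) + (9/2)·(-6−(-59/12))) = ½·(-875/8 + 2645/24 − 39/8) = -97/48, so the B_2-coordinate is 1/6.
[B_1B_2M] = ½·((21/2)·(-11−(-59/12)) + 11·(-59/12−(-6)) + (115/12)·(-6−(-11))) = ½·(-511/8 + 143/12 + 575/12) = -97/48, so the B_3-coordinate is 1/6.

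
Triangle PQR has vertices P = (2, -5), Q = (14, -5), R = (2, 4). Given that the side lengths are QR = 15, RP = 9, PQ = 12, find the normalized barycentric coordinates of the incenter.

(5/12, 1/4, 1/3)

The incenter has barycentric coordinates proportional to the opposite side lengths: (15 : 9 : 12).
Normalizing by 15+9+12 = 36 gives (5/12, 1/4, 1/3).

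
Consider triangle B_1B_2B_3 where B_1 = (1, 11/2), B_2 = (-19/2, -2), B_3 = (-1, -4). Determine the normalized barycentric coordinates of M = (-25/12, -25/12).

(1/6, 1/6, 2/3)

Signed area of the reference triangle: [B_1B_2B_3] = ½·(1·(-2−(-4)) + (-19/2)·(-4−(11/2)) + (-1)·(11/2−(-2))) = ½·(2 + 361/4 − 15/2) = 339/8.
[MB_2B_3] = ½·((-25/12)·(-2−(-4)) + (-19/2)·(-4−(-25/12)) + (-1)·(-25/12−(-2))) = ½·(-25/6 + 437/24 + 1/12) = 113/16, so the B_1-coordinate is (113/16)/(339/8) = 1/6.
[B_1MB_3] = ½·(1·(-25/12−(-4)) + (-25/12)·(-4−(11/2)) + (-1)·(11/2−(-25/12))) = ½·(23/12 + 475/24 − 91/12) = 113/16, so the B_2-coordinate is 1/6.
[B_1B_2M] = ½·(1·(-2−(-25/12)) + (-19/2)·(-25/12−(11/2)) + (-25/12)·(11/2−(-2))) = ½·(1/12 + 1729/24 − 125/8) = 113/4, so the B_3-coordinate is 2/3.
Check: 1/6 + 1/6 + 2/3 = 1.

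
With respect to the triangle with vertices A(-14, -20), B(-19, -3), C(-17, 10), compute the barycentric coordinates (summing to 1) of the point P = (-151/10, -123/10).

Signed area of the reference triangle: [ABC] = ½·((-14)·(-3−10) + (-19)·(10−(-20)) + (-17)·(-20−(-3))) = ½·(182 − 570 + 289) = -99/2.
[PBC] = ½·((-151/10)·(-3−10) + (-19)·(10−(-123/10)) + (-17)·(-123/10−(-3))) = ½·(1963/10 − 4237/10 + 1581/10) = -693/20, so the A-coordinate is (-693/20)/(-99/2) = 7/10.
[APC] = ½·((-14)·(-123/10−10) + (-151/10)·(10−(-20)) + (-17)·(-20−(-123/10))) = ½·(1561/5 − 453 + 1309/10) = -99/20, so the B-coordinate is 1/10.
[ABP] = ½·((-14)·(-3−(-123/10)) + (-19)·(-123/10−(-20)) + (-151/10)·(-20−(-3))) = ½·(-651/5 − 1463/10 + 2567/10) = -99/10, so the C-coordinate is 1/5.

(7/10, 1/10, 1/5)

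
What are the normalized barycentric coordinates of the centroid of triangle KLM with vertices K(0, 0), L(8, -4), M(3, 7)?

(1/3, 1/3, 1/3)

The centroid is the average of the vertices, so each weight is 1/3.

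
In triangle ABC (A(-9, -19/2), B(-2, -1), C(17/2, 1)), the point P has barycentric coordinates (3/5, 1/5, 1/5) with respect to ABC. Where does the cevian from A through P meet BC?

(13/4, 0)

Line AP meets BC where the A-coordinate vanishes; zeroing P's A-weight and renormalizing leaves B, C-weights 1/5 : 1/5 → (1/2, 1/2).
So Q = (1/2)·B + (1/2)·C = (13/4, 0).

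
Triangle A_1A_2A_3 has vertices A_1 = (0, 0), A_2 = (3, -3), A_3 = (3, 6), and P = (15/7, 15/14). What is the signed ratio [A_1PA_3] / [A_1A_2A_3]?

5/14

[A_1A_2A_3] = ½·(0·(-3−6) + 3·(6−0) + 3·(0−(-3))) = ½·(0 + 18 + 9) = 27/2.
[A_1PA_3] = ½·(0·(15/14−6) + (15/7)·(6−0) + 3·(0−(15/14))) = ½·(0 + 90/7 − 45/14) = 135/28, so the ratio is (135/28)/(27/2) = 5/14.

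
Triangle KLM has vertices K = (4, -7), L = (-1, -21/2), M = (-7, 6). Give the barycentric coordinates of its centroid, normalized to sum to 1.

The centroid is the average of the vertices, so each weight is 1/3.

(1/3, 1/3, 1/3)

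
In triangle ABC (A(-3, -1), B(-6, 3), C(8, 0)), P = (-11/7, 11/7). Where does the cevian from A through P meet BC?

Barycentric coordinates of P with respect to ABC: (1/7, 4/7, 2/7).
On side BC the A-coordinate is zero; dropping P's A-weight 1/7 and renormalizing the remaining 4/7 : 2/7 gives weights 2/3, 1/3 on B, C.
Q = (2/3)·(-6, 3) + (1/3)·(8, 0) = (-4/3, 2).

(-4/3, 2)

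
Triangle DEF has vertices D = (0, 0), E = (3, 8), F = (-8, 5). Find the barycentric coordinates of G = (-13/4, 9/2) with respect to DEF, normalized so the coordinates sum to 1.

(1/4, 1/4, 1/2)

Signed area of the reference triangle: [DEF] = ½·(0·(8−5) + 3·(5−0) + (-8)·(0−8)) = ½·(0 + 15 + 64) = 79/2.
[GEF] = ½·((-13/4)·(8−5) + 3·(5−(9/2)) + (-8)·(9/2−8)) = ½·(-39/4 + 3/2 + 28) = 79/8, so the D-coordinate is (79/8)/(79/2) = 1/4.
[DGF] = ½·(0·(9/2−5) + (-13/4)·(5−0) + (-8)·(0−(9/2))) = ½·(0 − 65/4 + 36) = 79/8, so the E-coordinate is 1/4.
[DEG] = ½·(0·(8−(9/2)) + 3·(9/2−0) + (-13/4)·(0−8)) = ½·(0 + 27/2 + 26) = 79/4, so the F-coordinate is 1/2.
Check: 1/4 + 1/4 + 1/2 = 1.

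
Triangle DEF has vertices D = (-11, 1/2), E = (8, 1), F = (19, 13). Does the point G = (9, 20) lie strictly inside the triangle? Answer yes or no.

Barycentric coordinates of G: (394/445, -134/89, 721/445).
The three coordinates are positive, negative, positive; a point is interior exactly when all three are positive.

no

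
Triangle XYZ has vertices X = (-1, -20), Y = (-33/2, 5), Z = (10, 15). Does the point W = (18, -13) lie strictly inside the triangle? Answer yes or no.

Barycentric coordinates of W: (548/545, -392/545, 389/545).
The three coordinates are positive, negative, positive; a point is interior exactly when all three are positive.

no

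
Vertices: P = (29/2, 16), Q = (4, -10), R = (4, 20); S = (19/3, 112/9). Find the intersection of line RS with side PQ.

Barycentric coordinates of S with respect to PQR: (2/9, 2/9, 5/9).
On side PQ the R-coordinate is zero; dropping S's R-weight 5/9 and renormalizing the remaining 2/9 : 2/9 gives weights 1/2, 1/2 on P, Q.
T = (1/2)·(29/2, 16) + (1/2)·(4, -10) = (37/4, 3).

(37/4, 3)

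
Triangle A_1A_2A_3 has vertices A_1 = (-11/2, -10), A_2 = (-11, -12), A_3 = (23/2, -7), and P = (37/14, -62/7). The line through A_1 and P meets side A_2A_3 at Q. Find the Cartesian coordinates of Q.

(4, -26/3)

Barycentric coordinates of P with respect to A_1A_2A_3: (1/7, 2/7, 4/7).
On side A_2A_3 the A_1-coordinate is zero; dropping P's A_1-weight 1/7 and renormalizing the remaining 2/7 : 4/7 gives weights 1/3, 2/3 on A_2, A_3.
Q = (1/3)·(-11, -12) + (2/3)·(23/2, -7) = (4, -26/3).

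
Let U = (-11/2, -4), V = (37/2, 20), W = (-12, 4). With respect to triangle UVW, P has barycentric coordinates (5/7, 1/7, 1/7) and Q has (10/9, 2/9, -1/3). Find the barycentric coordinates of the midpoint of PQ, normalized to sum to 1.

(115/126, 23/126, -2/21)

Since both coordinate triples sum to 1, the midpoint's barycentrics are the componentwise average.
(5/7+10/9)/2 = 115/126; similarly 23/126 and -2/21.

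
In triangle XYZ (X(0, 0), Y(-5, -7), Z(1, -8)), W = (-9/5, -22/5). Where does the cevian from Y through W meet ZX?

Barycentric coordinates of W with respect to XYZ: (2/5, 2/5, 1/5).
On side ZX the Y-coordinate is zero; dropping W's Y-weight 2/5 and renormalizing the remaining 1/5 : 2/5 gives weights 1/3, 2/3 on Z, X.
V = (1/3)·(1, -8) + (2/3)·(0, 0) = (1/3, -8/3).

(1/3, -8/3)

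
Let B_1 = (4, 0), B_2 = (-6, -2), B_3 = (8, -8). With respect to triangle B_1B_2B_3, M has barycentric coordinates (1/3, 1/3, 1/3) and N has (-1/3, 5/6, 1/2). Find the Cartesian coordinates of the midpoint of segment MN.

(-1/6, -9/2)

Barycentric coordinates of the midpoint are the average: (0, 7/12, 5/12).
Converting: 0·B_1 + (7/12)·B_2 + (5/12)·B_3 = (-1/6, -9/2).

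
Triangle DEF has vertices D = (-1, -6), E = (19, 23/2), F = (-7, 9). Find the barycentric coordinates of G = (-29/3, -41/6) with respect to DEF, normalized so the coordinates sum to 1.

Signed area of the reference triangle: [DEF] = ½·((-1)·(23/2−9) + 19·(9−(-6)) + (-7)·(-6−(23/2))) = ½·(-5/2 + 285 + 245/2) = 405/2.
[GEF] = ½·((-29/3)·(23/2−9) + 19·(9−(-41/6)) + (-7)·(-41/6−(23/2))) = ½·(-145/6 + 1805/6 + 385/3) = 405/2, so the D-coordinate is (405/2)/(405/2) = 1.
[DGF] = ½·((-1)·(-41/6−9) + (-29/3)·(9−(-6)) + (-7)·(-6−(-41/6))) = ½·(95/6 − 145 − 35/6) = -135/2, so the E-coordinate is -1/3.
[DEG] = ½·((-1)·(23/2−(-41/6)) + 19·(-41/6−(-6)) + (-29/3)·(-6−(23/2))) = ½·(-55/3 − 95/6 + 1015/6) = 135/2, so the F-coordinate is 1/3.
Check: 1 − 1/3 + 1/3 = 1.

(1, -1/3, 1/3)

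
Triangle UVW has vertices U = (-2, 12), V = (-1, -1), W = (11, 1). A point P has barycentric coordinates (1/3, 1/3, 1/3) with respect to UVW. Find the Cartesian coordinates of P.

(8/3, 4)

P = (1/3)·U + (1/3)·V + (1/3)·W.
x-coordinate: (1/3)·(-2) + (1/3)·(-1) + (1/3)·11 = 8/3.
y-coordinate: (1/3)·12 + (1/3)·(-1) + (1/3)·1 = 4.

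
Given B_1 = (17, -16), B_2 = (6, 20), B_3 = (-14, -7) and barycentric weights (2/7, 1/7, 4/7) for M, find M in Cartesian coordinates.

M = (2/7)·B_1 + (1/7)·B_2 + (4/7)·B_3.
x-coordinate: (2/7)·17 + (1/7)·6 + (4/7)·(-14) = -16/7.
y-coordinate: (2/7)·(-16) + (1/7)·20 + (4/7)·(-7) = -40/7.

(-16/7, -40/7)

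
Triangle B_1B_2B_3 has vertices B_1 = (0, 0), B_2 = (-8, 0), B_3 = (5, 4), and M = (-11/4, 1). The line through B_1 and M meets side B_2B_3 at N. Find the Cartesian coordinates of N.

(-11/3, 4/3)

Barycentric coordinates of M with respect to B_1B_2B_3: (1/4, 1/2, 1/4).
On side B_2B_3 the B_1-coordinate is zero; dropping M's B_1-weight 1/4 and renormalizing the remaining 1/2 : 1/4 gives weights 2/3, 1/3 on B_2, B_3.
N = (2/3)·(-8, 0) + (1/3)·(5, 4) = (-11/3, 4/3).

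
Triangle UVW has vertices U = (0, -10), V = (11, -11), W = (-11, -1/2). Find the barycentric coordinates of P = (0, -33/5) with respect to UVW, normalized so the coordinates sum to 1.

(1/5, 2/5, 2/5)

Signed area of the reference triangle: [UVW] = ½·(0·(-11−(-1/2)) + 11·(-1/2−(-10)) + (-11)·(-10−(-11))) = ½·(0 + 209/2 − 11) = 187/4.
[PVW] = ½·(0·(-11−(-1/2)) + 11·(-1/2−(-33/5)) + (-11)·(-33/5−(-11))) = ½·(0 + 671/10 − 242/5) = 187/20, so the U-coordinate is (187/20)/(187/4) = 1/5.
[UPW] = ½·(0·(-33/5−(-1/2)) + 0·(-1/2−(-10)) + (-11)·(-10−(-33/5))) = ½·(0 + 0 + 187/5) = 187/10, so the V-coordinate is 2/5.
[UVP] = ½·(0·(-11−(-33/5)) + 11·(-33/5−(-10)) + 0·(-10−(-11))) = ½·(0 + 187/5 + 0) = 187/10, so the W-coordinate is 2/5.
Check: 1/5 + 2/5 + 2/5 = 1.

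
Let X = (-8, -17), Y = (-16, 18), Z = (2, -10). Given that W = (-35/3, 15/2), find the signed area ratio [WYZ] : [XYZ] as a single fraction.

[XYZ] = ½·((-8)·(18−(-10)) + (-16)·(-10−(-17)) + 2·(-17−18)) = ½·(-224 − 112 − 70) = -203.
[WYZ] = ½·((-35/3)·(18−(-10)) + (-16)·(-10−(15/2)) + 2·(15/2−18)) = ½·(-980/3 + 280 − 21) = -203/6, so the ratio is (-203/6)/(-203) = 1/6.

1/6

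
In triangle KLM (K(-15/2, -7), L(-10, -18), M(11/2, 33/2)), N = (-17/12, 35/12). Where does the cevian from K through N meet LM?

Barycentric coordinates of N with respect to KLM: (1/3, 1/6, 1/2).
On side LM the K-coordinate is zero; dropping N's K-weight 1/3 and renormalizing the remaining 1/6 : 1/2 gives weights 1/4, 3/4 on L, M.
J = (1/4)·(-10, -18) + (3/4)·(11/2, 33/2) = (13/8, 63/8).

(13/8, 63/8)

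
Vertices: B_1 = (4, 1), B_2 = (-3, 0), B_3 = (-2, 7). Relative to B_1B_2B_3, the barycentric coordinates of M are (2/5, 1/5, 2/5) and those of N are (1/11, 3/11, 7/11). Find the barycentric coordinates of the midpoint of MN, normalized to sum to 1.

(27/110, 13/55, 57/110)

Since both coordinate triples sum to 1, the midpoint's barycentrics are the componentwise average.
(2/5+1/11)/2 = 27/110; similarly 13/55 and 57/110.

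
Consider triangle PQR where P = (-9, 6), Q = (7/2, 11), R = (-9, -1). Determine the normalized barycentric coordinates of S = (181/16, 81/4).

Signed area of the reference triangle: [PQR] = ½·((-9)·(11−(-1)) + (7/2)·(-1−6) + (-9)·(6−11)) = ½·(-108 − 49/2 + 45) = -175/4.
[SQR] = ½·((181/16)·(11−(-1)) + (7/2)·(-1−(81/4)) + (-9)·(81/4−11)) = ½·(543/4 − 595/8 − 333/4) = -175/16, so the P-coordinate is (-175/16)/(-175/4) = 1/4.
[PSR] = ½·((-9)·(81/4−(-1)) + (181/16)·(-1−6) + (-9)·(6−(81/4))) = ½·(-765/4 − 1267/16 + 513/4) = -2275/32, so the Q-coordinate is 13/8.
[PQS] = ½·((-9)·(11−(81/4)) + (7/2)·(81/4−6) + (181/16)·(6−11)) = ½·(333/4 + 399/8 − 905/16) = 1225/32, so the R-coordinate is -7/8.

(1/4, 13/8, -7/8)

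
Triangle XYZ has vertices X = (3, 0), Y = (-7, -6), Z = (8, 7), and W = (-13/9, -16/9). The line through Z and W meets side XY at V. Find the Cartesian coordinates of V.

Barycentric coordinates of W with respect to XYZ: (2/9, 5/9, 2/9).
On side XY the Z-coordinate is zero; dropping W's Z-weight 2/9 and renormalizing the remaining 2/9 : 5/9 gives weights 2/7, 5/7 on X, Y.
V = (2/7)·(3, 0) + (5/7)·(-7, -6) = (-29/7, -30/7).

(-29/7, -30/7)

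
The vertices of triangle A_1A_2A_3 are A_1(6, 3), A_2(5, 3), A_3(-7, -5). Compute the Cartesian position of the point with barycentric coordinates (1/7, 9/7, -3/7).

P = (1/7)·A_1 + (9/7)·A_2 + (-3/7)·A_3.
x-coordinate: (1/7)·6 + (9/7)·5 + (-3/7)·(-7) = 72/7.
y-coordinate: (1/7)·3 + (9/7)·3 + (-3/7)·(-5) = 45/7.

(72/7, 45/7)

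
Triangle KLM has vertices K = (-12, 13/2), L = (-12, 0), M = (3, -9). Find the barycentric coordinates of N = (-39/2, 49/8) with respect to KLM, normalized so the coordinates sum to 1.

Signed area of the reference triangle: [KLM] = ½·((-12)·(0−(-9)) + (-12)·(-9−(13/2)) + 3·(13/2−0)) = ½·(-108 + 186 + 39/2) = 195/4.
[NLM] = ½·((-39/2)·(0−(-9)) + (-12)·(-9−(49/8)) + 3·(49/8−0)) = ½·(-351/2 + 363/2 + 147/8) = 195/16, so the K-coordinate is (195/16)/(195/4) = 1/4.
[KNM] = ½·((-12)·(49/8−(-9)) + (-39/2)·(-9−(13/2)) + 3·(13/2−(49/8))) = ½·(-363/2 + 1209/4 + 9/8) = 975/16, so the L-coordinate is 5/4.
[KLN] = ½·((-12)·(0−(49/8)) + (-12)·(49/8−(13/2)) + (-39/2)·(13/2−0)) = ½·(147/2 + 9/2 − 507/4) = -195/8, so the M-coordinate is -1/2.

(1/4, 5/4, -1/2)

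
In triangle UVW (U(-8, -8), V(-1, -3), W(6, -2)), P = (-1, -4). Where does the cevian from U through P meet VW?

(4/3, -8/3)

Barycentric coordinates of P with respect to UVW: (1/4, 1/2, 1/4).
On side VW the U-coordinate is zero; dropping P's U-weight 1/4 and renormalizing the remaining 1/2 : 1/4 gives weights 2/3, 1/3 on V, W.
Q = (2/3)·(-1, -3) + (1/3)·(6, -2) = (4/3, -8/3).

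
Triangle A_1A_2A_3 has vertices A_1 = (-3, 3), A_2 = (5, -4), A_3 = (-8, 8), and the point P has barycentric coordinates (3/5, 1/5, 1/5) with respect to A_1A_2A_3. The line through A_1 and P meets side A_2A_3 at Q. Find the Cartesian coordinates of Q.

(-3/2, 2)

Line A_1P meets A_2A_3 where the A_1-coordinate vanishes; zeroing P's A_1-weight and renormalizing leaves A_2, A_3-weights 1/5 : 1/5 → (1/2, 1/2).
So Q = (1/2)·A_2 + (1/2)·A_3 = (-3/2, 2).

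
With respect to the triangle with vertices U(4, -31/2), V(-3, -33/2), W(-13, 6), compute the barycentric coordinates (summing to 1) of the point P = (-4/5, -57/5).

(3/5, 1/5, 1/5)

Signed area of the reference triangle: [UVW] = ½·(4·(-33/2−6) + (-3)·(6−(-31/2)) + (-13)·(-31/2−(-33/2))) = ½·(-90 − 129/2 − 13) = -335/4.
[PVW] = ½·((-4/5)·(-33/2−6) + (-3)·(6−(-57/5)) + (-13)·(-57/5−(-33/2))) = ½·(18 − 261/5 − 663/10) = -201/4, so the U-coordinate is (-201/4)/(-335/4) = 3/5.
[UPW] = ½·(4·(-57/5−6) + (-4/5)·(6−(-31/2)) + (-13)·(-31/2−(-57/5))) = ½·(-348/5 − 86/5 + 533/10) = -67/4, so the V-coordinate is 1/5.
[UVP] = ½·(4·(-33/2−(-57/5)) + (-3)·(-57/5−(-31/2)) + (-4/5)·(-31/2−(-33/2))) = ½·(-102/5 − 123/10 − 4/5) = -67/4, so the W-coordinate is 1/5.
Check: 3/5 + 1/5 + 1/5 = 1.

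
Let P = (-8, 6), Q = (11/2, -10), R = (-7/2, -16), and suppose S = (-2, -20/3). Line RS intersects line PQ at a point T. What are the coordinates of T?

Barycentric coordinates of S with respect to PQR: (1/3, 1/3, 1/3).
On side PQ the R-coordinate is zero; dropping S's R-weight 1/3 and renormalizing the remaining 1/3 : 1/3 gives weights 1/2, 1/2 on P, Q.
T = (1/2)·(-8, 6) + (1/2)·(11/2, -10) = (-5/4, -2).

(-5/4, -2)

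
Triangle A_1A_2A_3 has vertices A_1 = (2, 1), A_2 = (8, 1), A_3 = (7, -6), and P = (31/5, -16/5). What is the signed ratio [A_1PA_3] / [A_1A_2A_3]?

[A_1A_2A_3] = ½·(2·(1−(-6)) + 8·(-6−1) + 7·(1−1)) = ½·(14 − 56 + 0) = -21.
[A_1PA_3] = ½·(2·(-16/5−(-6)) + (31/5)·(-6−1) + 7·(1−(-16/5))) = ½·(28/5 − 217/5 + 147/5) = -21/5, so the ratio is (-21/5)/(-21) = 1/5.

1/5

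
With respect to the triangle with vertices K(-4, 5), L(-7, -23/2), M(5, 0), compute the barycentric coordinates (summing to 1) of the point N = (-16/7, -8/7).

(3/7, 2/7, 2/7)

Signed area of the reference triangle: [KLM] = ½·((-4)·(-23/2−0) + (-7)·(0−5) + 5·(5−(-23/2))) = ½·(46 + 35 + 165/2) = 327/4.
[NLM] = ½·((-16/7)·(-23/2−0) + (-7)·(0−(-8/7)) + 5·(-8/7−(-23/2))) = ½·(184/7 − 8 + 725/14) = 981/28, so the K-coordinate is (981/28)/(327/4) = 3/7.
[KNM] = ½·((-4)·(-8/7−0) + (-16/7)·(0−5) + 5·(5−(-8/7))) = ½·(32/7 + 80/7 + 215/7) = 327/14, so the L-coordinate is 2/7.
[KLN] = ½·((-4)·(-23/2−(-8/7)) + (-7)·(-8/7−5) + (-16/7)·(5−(-23/2))) = ½·(290/7 + 43 − 264/7) = 327/14, so the M-coordinate is 2/7.
Check: 3/7 + 2/7 + 2/7 = 1.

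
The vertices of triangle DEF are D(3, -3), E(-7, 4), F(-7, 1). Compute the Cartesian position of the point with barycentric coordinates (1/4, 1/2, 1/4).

(-9/2, 3/2)

G = (1/4)·D + (1/2)·E + (1/4)·F.
x-coordinate: (1/4)·3 + (1/2)·(-7) + (1/4)·(-7) = -9/2.
y-coordinate: (1/4)·(-3) + (1/2)·4 + (1/4)·1 = 3/2.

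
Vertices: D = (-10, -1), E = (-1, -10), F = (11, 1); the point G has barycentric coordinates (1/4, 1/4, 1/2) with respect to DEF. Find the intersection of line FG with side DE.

(-11/2, -11/2)

Line FG meets DE where the F-coordinate vanishes; zeroing G's F-weight and renormalizing leaves D, E-weights 1/4 : 1/4 → (1/2, 1/2).
So H = (1/2)·D + (1/2)·E = (-11/2, -11/2).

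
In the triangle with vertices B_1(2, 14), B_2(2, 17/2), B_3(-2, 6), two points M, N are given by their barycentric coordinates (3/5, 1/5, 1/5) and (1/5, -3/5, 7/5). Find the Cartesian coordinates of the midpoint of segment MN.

(-6/5, 87/10)

Barycentric coordinates of the midpoint are the average: (2/5, -1/5, 4/5).
Converting: (2/5)·B_1 + (-1/5)·B_2 + (4/5)·B_3 = (-6/5, 87/10).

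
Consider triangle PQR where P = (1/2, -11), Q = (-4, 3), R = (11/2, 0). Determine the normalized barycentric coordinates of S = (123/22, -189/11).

(15/11, -8/11, 4/11)

Signed area of the reference triangle: [PQR] = ½·((1/2)·(3−0) + (-4)·(0−(-11)) + (11/2)·(-11−3)) = ½·(3/2 − 44 − 77) = -239/4.
[SQR] = ½·((123/22)·(3−0) + (-4)·(0−(-189/11)) + (11/2)·(-189/11−3)) = ½·(369/22 − 756/11 − 111) = -3585/44, so the P-coordinate is (-3585/44)/(-239/4) = 15/11.
[PSR] = ½·((1/2)·(-189/11−0) + (123/22)·(0−(-11)) + (11/2)·(-11−(-189/11))) = ½·(-189/22 + 123/2 + 34) = 478/11, so the Q-coordinate is -8/11.
[PQS] = ½·((1/2)·(3−(-189/11)) + (-4)·(-189/11−(-11)) + (123/22)·(-11−3)) = ½·(111/11 + 272/11 − 861/11) = -239/11, so the R-coordinate is 4/11.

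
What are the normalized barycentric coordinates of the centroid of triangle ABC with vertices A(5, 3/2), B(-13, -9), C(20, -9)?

The centroid is the average of the vertices, so each weight is 1/3.

(1/3, 1/3, 1/3)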